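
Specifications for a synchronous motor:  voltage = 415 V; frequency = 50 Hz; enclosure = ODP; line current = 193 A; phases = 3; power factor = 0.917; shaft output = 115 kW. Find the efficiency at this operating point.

P_out = 115 kW = 115000 W
P_in = √3·V_L·I_L·cosφ = 1.732 × 415 × 193 × 0.917 = 127210 W
η = P_out / P_in = 115000 / 127210 = 0.904 = 90.4%

90.4 %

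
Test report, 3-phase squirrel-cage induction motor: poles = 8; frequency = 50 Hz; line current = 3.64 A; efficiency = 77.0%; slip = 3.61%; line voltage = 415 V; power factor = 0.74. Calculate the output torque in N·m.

19.7 N·m

P_in = √3·V·I·cosφ = 1.732 × 415 × 3.64 × 0.74 = 1936 W
P_out = η·P_in = 0.77 × 1936 = 1491 W
n_s = 120×50/8 = 750 rpm; n = 750×(1−0.0361) = 723 rpm
ω = 2π×723/60 = 75.71 rad/s
τ = P_out/ω = 1491/75.71 = 19.7 N·m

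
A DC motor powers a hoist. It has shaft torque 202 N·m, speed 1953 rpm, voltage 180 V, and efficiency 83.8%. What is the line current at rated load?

ω = 2π×1953/60 = 204.5 rad/s; P_out = τω = 202 × 204.5 = 41309 W
P_in = P_out / η = 41309 / 0.838 = 49295 W
I = P_in / V = 49295 / 180 = 274 A

274 A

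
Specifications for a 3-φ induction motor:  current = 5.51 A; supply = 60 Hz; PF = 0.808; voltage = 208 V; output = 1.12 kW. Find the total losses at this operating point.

P_in = √3·V·I·cosφ = 1.732×208×5.51×0.808 = 1604 W
P_out = 1120 W
Losses = P_in − P_out = 1604 − 1120 = 484 W

484 W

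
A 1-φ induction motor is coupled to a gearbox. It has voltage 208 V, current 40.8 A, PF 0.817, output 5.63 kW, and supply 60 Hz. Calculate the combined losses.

P_in = V·I·cosφ = 208×40.8×0.817 = 6933 W
P_out = 5630 W
Losses = P_in − P_out = 6933 − 5630 = 1303 W

1.3 kW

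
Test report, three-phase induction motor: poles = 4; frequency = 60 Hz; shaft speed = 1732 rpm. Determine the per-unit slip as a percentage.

3.78 %

n_s = 120f/p = 120×60/4 = 1800 rpm
s = (n_s − n)/n_s = (1800 − 1732)/1800 = 0.0378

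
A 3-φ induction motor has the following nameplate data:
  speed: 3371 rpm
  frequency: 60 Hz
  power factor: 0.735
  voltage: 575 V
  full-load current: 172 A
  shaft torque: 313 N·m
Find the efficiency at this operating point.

ω = 2π × 3371/60 = 353 rad/s; P_out = τω = 313 × 353 = 110489 W
P_in = √3·V_L·I_L·cosφ = 1.732 × 575 × 172 × 0.735 = 125902 W
η = P_out / P_in = 110489 / 125902 = 0.878 = 87.8%

87.8 %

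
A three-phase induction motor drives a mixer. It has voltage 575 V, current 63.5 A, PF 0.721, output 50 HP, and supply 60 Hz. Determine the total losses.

P_in = √3·V·I·cosφ = 1.732×575×63.5×0.721 = 45596 W
P_out = 50×746 = 37300 W
Losses = P_in − P_out = 45596 − 37300 = 8296 W

8.3 kW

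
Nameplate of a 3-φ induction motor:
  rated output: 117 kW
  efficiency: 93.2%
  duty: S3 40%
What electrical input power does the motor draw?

P_out = 117000 W
P_in = P_out/η = 117000/0.932 = 125536 W = 126 kW

126 kW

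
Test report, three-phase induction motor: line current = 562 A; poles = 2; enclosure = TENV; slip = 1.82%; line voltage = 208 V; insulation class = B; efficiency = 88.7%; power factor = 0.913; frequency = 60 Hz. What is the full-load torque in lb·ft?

327 lb·ft

P_in = √3·V·I·cosφ = 1.732 × 208 × 562 × 0.913 = 184850 W
P_out = η·P_in = 0.887 × 184850 = 163962 W
n_s = 120×60/2 = 3600 rpm; n = 3600×(1−0.0182) = 3534 rpm
ω = 2π×3534/60 = 370.1 rad/s
τ = P_out/ω = 163962/370.1 = 443 N·m
In lb·ft: 443/1.356 = 327 lb·ft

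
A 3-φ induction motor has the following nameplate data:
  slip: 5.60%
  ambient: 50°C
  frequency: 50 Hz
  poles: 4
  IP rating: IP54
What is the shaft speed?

n_s = 120f/p = 120×50/4 = 1500 rpm
n = n_s(1 − s) = 1500 × (1 − 0.056) = 1416 rpm

1416 rpm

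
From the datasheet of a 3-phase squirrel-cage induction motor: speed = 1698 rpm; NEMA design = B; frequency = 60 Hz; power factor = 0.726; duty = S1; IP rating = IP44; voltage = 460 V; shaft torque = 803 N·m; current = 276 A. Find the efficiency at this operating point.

89.4 %

ω = 2π × 1698/60 = 177.8 rad/s; P_out = τω = 803 × 177.8 = 142773 W
P_in = √3·V_L·I_L·cosφ = 1.732 × 460 × 276 × 0.726 = 159644 W
η = P_out / P_in = 142773 / 159644 = 0.894 = 89.4%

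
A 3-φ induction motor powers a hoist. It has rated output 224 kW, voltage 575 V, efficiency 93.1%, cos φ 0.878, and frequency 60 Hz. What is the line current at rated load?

P_out = 224 kW = 224000 W
P_in = P_out / η = 224000 / 0.931 = 240602 W
I_L = P_in / (√3·V_L·cosφ) = 240602 / (1.732 × 575 × 0.878) = 275 A

275 A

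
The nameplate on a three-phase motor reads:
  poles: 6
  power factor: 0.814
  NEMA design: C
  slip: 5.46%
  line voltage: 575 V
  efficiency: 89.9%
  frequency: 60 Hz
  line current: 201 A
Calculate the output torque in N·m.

P_in = √3·V·I·cosφ = 1.732 × 575 × 201 × 0.814 = 162943 W
P_out = η·P_in = 0.899 × 162943 = 146486 W
n_s = 120×60/6 = 1200 rpm; n = 1200×(1−0.0546) = 1134 rpm
ω = 2π×1134/60 = 118.8 rad/s
τ = P_out/ω = 146486/118.8 = 1230 N·m

1230 N·m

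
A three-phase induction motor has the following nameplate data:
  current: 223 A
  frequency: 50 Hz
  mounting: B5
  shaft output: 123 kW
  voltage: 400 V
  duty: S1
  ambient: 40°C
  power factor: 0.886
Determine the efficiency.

P_out = 123 kW = 123000 W
P_in = √3·V_L·I_L·cosφ = 1.732 × 400 × 223 × 0.886 = 136882 W
η = P_out / P_in = 123000 / 136882 = 0.899 = 89.9%

89.9 %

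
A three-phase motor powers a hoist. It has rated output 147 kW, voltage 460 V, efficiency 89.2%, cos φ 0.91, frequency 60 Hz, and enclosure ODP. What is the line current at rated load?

P_out = 147 kW = 147000 W
P_in = P_out / η = 147000 / 0.892 = 164798 W
I_L = P_in / (√3·V_L·cosφ) = 164798 / (1.732 × 460 × 0.91) = 227 A

227 A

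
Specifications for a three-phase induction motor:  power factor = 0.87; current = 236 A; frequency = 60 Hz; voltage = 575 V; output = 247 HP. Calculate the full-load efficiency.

90.1 %

P_out = 247 × 746 = 184262 W
P_in = √3·V_L·I_L·cosφ = 1.732 × 575 × 236 × 0.87 = 204478 W
η = P_out / P_in = 184262 / 204478 = 0.901 = 90.1%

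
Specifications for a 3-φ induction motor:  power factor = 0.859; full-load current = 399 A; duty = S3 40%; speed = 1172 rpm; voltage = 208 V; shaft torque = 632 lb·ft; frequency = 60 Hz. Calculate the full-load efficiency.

85.2 %

τ = 632 lb·ft × 1.356 = 857 N·m
ω = 2π × 1172/60 = 122.7 rad/s; P_out = τω = 857 × 122.7 = 105154 W
P_in = √3·V_L·I_L·cosφ = 1.732 × 208 × 399 × 0.859 = 123475 W
η = P_out / P_in = 105154 / 123475 = 0.852 = 85.2%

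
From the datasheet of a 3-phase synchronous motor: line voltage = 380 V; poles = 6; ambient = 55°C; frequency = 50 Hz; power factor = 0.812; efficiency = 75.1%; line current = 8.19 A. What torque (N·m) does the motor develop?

31.4 N·m

P_in = √3·V·I·cosφ = 1.732 × 380 × 8.19 × 0.812 = 4377 W
P_out = η·P_in = 0.751 × 4377 = 3287 W
n = n_s = 120×50/6 = 1000 rpm (synchronous)
ω = 2π×1000/60 = 104.7 rad/s
τ = P_out/ω = 3287/104.7 = 31.4 N·m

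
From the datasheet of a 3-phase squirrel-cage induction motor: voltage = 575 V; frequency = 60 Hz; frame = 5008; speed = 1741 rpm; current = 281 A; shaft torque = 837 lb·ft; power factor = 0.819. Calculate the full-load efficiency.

τ = 837 lb·ft × 1.356 = 1135 N·m
ω = 2π × 1741/60 = 182.3 rad/s; P_out = τω = 1135 × 182.3 = 206911 W
P_in = √3·V_L·I_L·cosφ = 1.732 × 575 × 281 × 0.819 = 229195 W
η = P_out / P_in = 206911 / 229195 = 0.903 = 90.3%

90.3 %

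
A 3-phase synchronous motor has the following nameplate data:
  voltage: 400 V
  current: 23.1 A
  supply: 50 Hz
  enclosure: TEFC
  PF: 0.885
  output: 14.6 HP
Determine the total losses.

P_in = √3·V·I·cosφ = 1.732×400×23.1×0.885 = 14163 W
P_out = 14.6×746 = 10892 W
Losses = P_in − P_out = 14163 − 10892 = 3271 W

3.27 kW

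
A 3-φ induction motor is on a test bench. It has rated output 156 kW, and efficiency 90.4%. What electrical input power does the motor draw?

P_out = 156000 W
P_in = P_out/η = 156000/0.904 = 172566 W = 173 kW

173 kW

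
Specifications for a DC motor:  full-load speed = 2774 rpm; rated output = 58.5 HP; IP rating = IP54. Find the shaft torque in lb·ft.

111 lb·ft

P_out = 58.5 × 746 = 43641 W
ω = 2π × 2774/60 = 290.5 rad/s
τ = P_out/ω = 43641/290.5 = 150.2 N·m
In lb·ft: 150.2/1.356 = 111 lb·ft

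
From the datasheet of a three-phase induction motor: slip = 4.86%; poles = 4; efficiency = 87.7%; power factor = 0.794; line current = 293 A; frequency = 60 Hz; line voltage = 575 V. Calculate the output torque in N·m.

P_in = √3·V·I·cosφ = 1.732 × 575 × 293 × 0.794 = 231688 W
P_out = η·P_in = 0.877 × 231688 = 203190 W
n_s = 120×60/4 = 1800 rpm; n = 1800×(1−0.0486) = 1713 rpm
ω = 2π×1713/60 = 179.4 rad/s
τ = P_out/ω = 203190/179.4 = 1130 N·m

1130 N·m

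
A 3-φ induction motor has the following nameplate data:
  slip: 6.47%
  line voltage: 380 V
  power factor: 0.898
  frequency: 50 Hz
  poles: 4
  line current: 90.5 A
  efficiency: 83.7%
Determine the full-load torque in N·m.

305 N·m

P_in = √3·V·I·cosφ = 1.732 × 380 × 90.5 × 0.898 = 53488 W
P_out = η·P_in = 0.837 × 53488 = 44769 W
n_s = 120×50/4 = 1500 rpm; n = 1500×(1−0.0647) = 1403 rpm
ω = 2π×1403/60 = 146.9 rad/s
τ = P_out/ω = 44769/146.9 = 305 N·m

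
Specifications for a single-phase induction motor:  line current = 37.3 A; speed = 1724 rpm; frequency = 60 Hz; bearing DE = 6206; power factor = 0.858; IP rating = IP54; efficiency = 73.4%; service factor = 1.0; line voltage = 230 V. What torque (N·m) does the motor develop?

29.9 N·m

P_in = V·I·cosφ = 230 × 37.3 × 0.858 = 7361 W
P_out = η·P_in = 0.734 × 7361 = 5403 W
n = 1724 rpm
ω = 2π×1724/60 = 180.5 rad/s
τ = P_out/ω = 5403/180.5 = 29.9 N·m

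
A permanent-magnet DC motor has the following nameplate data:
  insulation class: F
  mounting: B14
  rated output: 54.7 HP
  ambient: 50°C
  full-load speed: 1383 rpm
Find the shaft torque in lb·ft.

P_out = 54.7 × 746 = 40806 W
ω = 2π × 1383/60 = 144.8 rad/s
τ = P_out/ω = 40806/144.8 = 281.8 N·m
In lb·ft: 281.8/1.356 = 208 lb·ft

208 lb·ft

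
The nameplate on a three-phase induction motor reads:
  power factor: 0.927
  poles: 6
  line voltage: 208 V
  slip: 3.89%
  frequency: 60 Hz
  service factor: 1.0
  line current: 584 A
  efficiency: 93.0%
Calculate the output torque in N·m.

P_in = √3·V·I·cosφ = 1.732 × 208 × 584 × 0.927 = 195031 W
P_out = η·P_in = 0.93 × 195031 = 181379 W
n_s = 120×60/6 = 1200 rpm; n = 1200×(1−0.0389) = 1153 rpm
ω = 2π×1153/60 = 120.7 rad/s
τ = P_out/ω = 181379/120.7 = 1500 N·m

1500 N·m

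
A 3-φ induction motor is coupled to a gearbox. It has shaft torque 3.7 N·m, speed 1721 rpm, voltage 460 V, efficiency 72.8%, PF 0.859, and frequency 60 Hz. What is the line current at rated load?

1.34 A

ω = 2π×1721/60 = 180.2 rad/s; P_out = τω = 3.7 × 180.2 = 667 W
P_in = P_out / η = 667 / 0.728 = 916 W
I_L = P_in / (√3·V_L·cosφ) = 916 / (1.732 × 460 × 0.859) = 1.34 A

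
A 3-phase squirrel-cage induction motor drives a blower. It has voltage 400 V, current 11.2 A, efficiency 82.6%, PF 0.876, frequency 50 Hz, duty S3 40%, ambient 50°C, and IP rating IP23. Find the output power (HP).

P_in = √3·V·I·cosφ = 1.732 × 400 × 11.2 × 0.876 = 6797 W
P_out = η·P_in = 0.826 × 6797 = 5614 W
= 5614/746 = 7.53 HP

7.53 HP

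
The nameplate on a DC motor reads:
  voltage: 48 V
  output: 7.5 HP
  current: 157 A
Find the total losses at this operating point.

P_in = V·I = 48×157 = 7536 W
P_out = 7.5×746 = 5595 W
Losses = P_in − P_out = 7536 − 5595 = 1941 W

1.94 kW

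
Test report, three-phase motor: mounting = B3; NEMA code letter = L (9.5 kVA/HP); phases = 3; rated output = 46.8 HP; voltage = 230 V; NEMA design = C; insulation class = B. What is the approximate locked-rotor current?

S_LR = 9.5 × 46.8 = 444.6 kVA
I_LR = S_LR/(√3·V_L) = 444600/(1.732×230) = 1120 A

1120 A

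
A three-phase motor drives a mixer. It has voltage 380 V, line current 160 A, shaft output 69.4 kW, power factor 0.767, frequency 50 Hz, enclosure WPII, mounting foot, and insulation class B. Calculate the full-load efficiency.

P_out = 69.4 kW = 69400 W
P_in = √3·V_L·I_L·cosφ = 1.732 × 380 × 160 × 0.767 = 80769 W
η = P_out / P_in = 69400 / 80769 = 0.859 = 85.9%

85.9 %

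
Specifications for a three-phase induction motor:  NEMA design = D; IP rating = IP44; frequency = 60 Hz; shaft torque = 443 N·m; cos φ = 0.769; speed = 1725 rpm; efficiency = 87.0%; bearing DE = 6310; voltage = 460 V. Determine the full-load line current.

150 A

ω = 2π×1725/60 = 180.6 rad/s; P_out = τω = 443 × 180.6 = 80006 W
P_in = P_out / η = 80006 / 0.870 = 91961 W
I_L = P_in / (√3·V_L·cosφ) = 91961 / (1.732 × 460 × 0.769) = 150 A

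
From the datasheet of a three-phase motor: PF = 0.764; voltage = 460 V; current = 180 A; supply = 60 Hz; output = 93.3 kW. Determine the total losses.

P_in = √3·V·I·cosφ = 1.732×460×180×0.764 = 109565 W
P_out = 93300 W
Losses = P_in − P_out = 109565 − 93300 = 16265 W

16.3 kW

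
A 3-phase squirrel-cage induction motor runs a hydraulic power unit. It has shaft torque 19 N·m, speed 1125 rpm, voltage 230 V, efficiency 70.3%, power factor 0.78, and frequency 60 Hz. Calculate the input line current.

10.2 A

ω = 2π×1125/60 = 117.8 rad/s; P_out = τω = 19 × 117.8 = 2238 W
P_in = P_out / η = 2238 / 0.703 = 3183 W
I_L = P_in / (√3·V_L·cosφ) = 3183 / (1.732 × 230 × 0.78) = 10.2 A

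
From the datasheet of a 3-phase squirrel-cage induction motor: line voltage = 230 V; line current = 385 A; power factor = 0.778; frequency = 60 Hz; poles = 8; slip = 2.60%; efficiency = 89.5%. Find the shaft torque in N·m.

1160 N·m

P_in = √3·V·I·cosφ = 1.732 × 230 × 385 × 0.778 = 119321 W
P_out = η·P_in = 0.895 × 119321 = 106792 W
n_s = 120×60/8 = 900 rpm; n = 900×(1−0.026) = 877 rpm
ω = 2π×877/60 = 91.84 rad/s
τ = P_out/ω = 106792/91.84 = 1160 N·m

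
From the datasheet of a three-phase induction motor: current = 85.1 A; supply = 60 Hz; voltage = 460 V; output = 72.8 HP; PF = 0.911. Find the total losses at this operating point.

P_in = √3·V·I·cosφ = 1.732×460×85.1×0.911 = 61767 W
P_out = 72.8×746 = 54309 W
Losses = P_in − P_out = 61767 − 54309 = 7458 W

7.46 kW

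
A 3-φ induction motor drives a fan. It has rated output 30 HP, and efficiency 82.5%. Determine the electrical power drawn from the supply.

27.1 kW

P_out = 30 × 746 = 22380 W
P_in = P_out/η = 22380/0.825 = 27127 W = 27.1 kW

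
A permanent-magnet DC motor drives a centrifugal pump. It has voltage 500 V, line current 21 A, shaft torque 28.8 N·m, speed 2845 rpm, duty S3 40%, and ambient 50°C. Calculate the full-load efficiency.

ω = 2π × 2845/60 = 297.9 rad/s; P_out = τω = 28.8 × 297.9 = 8580 W
P_in = V·I = 500 × 21 = 10500 W
η = P_out / P_in = 8580 / 10500 = 0.817 = 81.7%

81.7 %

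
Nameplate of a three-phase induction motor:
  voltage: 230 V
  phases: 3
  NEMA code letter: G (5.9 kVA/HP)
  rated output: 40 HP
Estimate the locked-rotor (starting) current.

S_LR = 5.9 × 40 = 236 kVA
I_LR = S_LR/(√3·V_L) = 236000/(1.732×230) = 592 A

592 A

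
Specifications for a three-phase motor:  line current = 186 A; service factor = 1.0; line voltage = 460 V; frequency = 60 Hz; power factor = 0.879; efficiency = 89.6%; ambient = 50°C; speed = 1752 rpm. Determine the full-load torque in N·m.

P_in = √3·V·I·cosφ = 1.732 × 460 × 186 × 0.879 = 130259 W
P_out = η·P_in = 0.896 × 130259 = 116712 W
n = 1752 rpm
ω = 2π×1752/60 = 183.5 rad/s
τ = P_out/ω = 116712/183.5 = 636 N·m

636 N·m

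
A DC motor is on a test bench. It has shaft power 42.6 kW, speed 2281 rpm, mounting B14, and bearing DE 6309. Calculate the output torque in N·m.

178 N·m

ω = 2π × 2281/60 = 238.9 rad/s
τ = P/ω = 42600/238.9 = 178 N·m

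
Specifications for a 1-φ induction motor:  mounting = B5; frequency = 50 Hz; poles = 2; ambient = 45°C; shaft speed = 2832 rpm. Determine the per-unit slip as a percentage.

n_s = 120f/p = 120×50/2 = 3000 rpm
s = (n_s − n)/n_s = (3000 − 2832)/3000 = 0.0560

5.60 %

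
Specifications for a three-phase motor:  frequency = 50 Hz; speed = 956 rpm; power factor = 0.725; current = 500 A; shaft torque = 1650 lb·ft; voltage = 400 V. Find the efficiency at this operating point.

τ = 1650 lb·ft × 1.356 = 2237 N·m
ω = 2π × 956/60 = 100.1 rad/s; P_out = τω = 2237 × 100.1 = 223924 W
P_in = √3·V_L·I_L·cosφ = 1.732 × 400 × 500 × 0.725 = 251140 W
η = P_out / P_in = 223924 / 251140 = 0.892 = 89.2%

89.2 %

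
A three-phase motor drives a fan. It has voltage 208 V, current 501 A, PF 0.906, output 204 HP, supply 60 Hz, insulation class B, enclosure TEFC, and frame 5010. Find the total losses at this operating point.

11300 W

P_in = √3·V·I·cosφ = 1.732×208×501×0.906 = 163522 W
P_out = 204×746 = 152184 W
Losses = P_in − P_out = 163522 − 152184 = 11338 W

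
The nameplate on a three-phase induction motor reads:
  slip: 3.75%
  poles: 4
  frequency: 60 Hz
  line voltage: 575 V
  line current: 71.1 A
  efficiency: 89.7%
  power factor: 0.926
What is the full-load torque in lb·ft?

239 lb·ft

P_in = √3·V·I·cosφ = 1.732 × 575 × 71.1 × 0.926 = 65569 W
P_out = η·P_in = 0.897 × 65569 = 58815 W
n_s = 120×60/4 = 1800 rpm; n = 1800×(1−0.0375) = 1733 rpm
ω = 2π×1733/60 = 181.5 rad/s
τ = P_out/ω = 58815/181.5 = 324 N·m
In lb·ft: 324/1.356 = 239 lb·ft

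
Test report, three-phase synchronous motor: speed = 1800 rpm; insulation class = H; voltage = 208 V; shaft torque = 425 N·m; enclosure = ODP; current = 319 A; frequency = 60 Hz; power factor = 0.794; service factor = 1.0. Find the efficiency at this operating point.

87.8 %

ω = 2π × 1800/60 = 188.5 rad/s; P_out = τω = 425 × 188.5 = 80113 W
P_in = √3·V_L·I_L·cosφ = 1.732 × 208 × 319 × 0.794 = 91248 W
η = P_out / P_in = 80113 / 91248 = 0.878 = 87.8%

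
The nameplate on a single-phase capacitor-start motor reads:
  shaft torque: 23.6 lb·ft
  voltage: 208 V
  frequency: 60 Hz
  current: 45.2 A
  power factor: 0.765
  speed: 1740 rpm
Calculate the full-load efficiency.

τ = 23.6 lb·ft × 1.356 = 32 N·m
ω = 2π × 1740/60 = 182.2 rad/s; P_out = τω = 32 × 182.2 = 5830 W
P_in = V·I·cosφ = 208 × 45.2 × 0.765 = 7192 W
η = P_out / P_in = 5830 / 7192 = 0.811 = 81.1%

81.1 %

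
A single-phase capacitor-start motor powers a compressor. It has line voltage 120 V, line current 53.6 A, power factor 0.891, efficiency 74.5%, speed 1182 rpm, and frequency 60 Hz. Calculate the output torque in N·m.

P_in = V·I·cosφ = 120 × 53.6 × 0.891 = 5731 W
P_out = η·P_in = 0.745 × 5731 = 4270 W
n = 1182 rpm
ω = 2π×1182/60 = 123.8 rad/s
τ = P_out/ω = 4270/123.8 = 34.5 N·m

34.5 N·m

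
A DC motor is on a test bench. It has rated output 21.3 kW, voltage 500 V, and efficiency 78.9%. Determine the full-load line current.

P_out = 21.3 kW = 21300 W
P_in = P_out / η = 21300 / 0.789 = 26996 W
I = P_in / V = 26996 / 500 = 54 A

54 A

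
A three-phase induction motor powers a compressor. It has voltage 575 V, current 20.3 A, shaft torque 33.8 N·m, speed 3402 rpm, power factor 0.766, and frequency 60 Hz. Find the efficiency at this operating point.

77.8 %

ω = 2π × 3402/60 = 356.3 rad/s; P_out = τω = 33.8 × 356.3 = 12043 W
P_in = √3·V_L·I_L·cosφ = 1.732 × 575 × 20.3 × 0.766 = 15486 W
η = P_out / P_in = 12043 / 15486 = 0.778 = 77.8%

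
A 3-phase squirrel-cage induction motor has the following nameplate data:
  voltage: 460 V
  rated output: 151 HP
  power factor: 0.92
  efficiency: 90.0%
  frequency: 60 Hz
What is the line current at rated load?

171 A

P_out = 151 × 746 = 112646 W
P_in = P_out / η = 112646 / 0.900 = 125162 W
I_L = P_in / (√3·V_L·cosφ) = 125162 / (1.732 × 460 × 0.92) = 171 A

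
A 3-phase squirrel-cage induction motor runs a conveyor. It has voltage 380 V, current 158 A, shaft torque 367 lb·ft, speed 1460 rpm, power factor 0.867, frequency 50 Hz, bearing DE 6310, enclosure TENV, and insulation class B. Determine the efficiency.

84.4 %

τ = 367 lb·ft × 1.356 = 497.7 N·m
ω = 2π × 1460/60 = 152.9 rad/s; P_out = τω = 497.7 × 152.9 = 76098 W
P_in = √3·V_L·I_L·cosφ = 1.732 × 380 × 158 × 0.867 = 90159 W
η = P_out / P_in = 76098 / 90159 = 0.844 = 84.4%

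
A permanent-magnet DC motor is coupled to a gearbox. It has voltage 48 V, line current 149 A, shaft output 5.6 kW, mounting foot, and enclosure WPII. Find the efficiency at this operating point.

P_out = 5.6 kW = 5600 W
P_in = V·I = 48 × 149 = 7152 W
η = P_out / P_in = 5600 / 7152 = 0.783 = 78.3%

78.3 %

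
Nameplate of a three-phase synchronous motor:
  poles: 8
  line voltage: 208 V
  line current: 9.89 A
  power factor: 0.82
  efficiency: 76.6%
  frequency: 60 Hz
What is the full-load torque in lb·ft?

P_in = √3·V·I·cosφ = 1.732 × 208 × 9.89 × 0.82 = 2922 W
P_out = η·P_in = 0.766 × 2922 = 2238 W
n = n_s = 120×60/8 = 900 rpm (synchronous)
ω = 2π×900/60 = 94.25 rad/s
τ = P_out/ω = 2238/94.25 = 23.75 N·m
In lb·ft: 23.75/1.356 = 17.5 lb·ft

17.5 lb·ft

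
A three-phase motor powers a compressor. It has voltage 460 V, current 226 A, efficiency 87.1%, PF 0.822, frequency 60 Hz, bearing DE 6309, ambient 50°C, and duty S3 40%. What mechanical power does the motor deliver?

P_in = √3·V·I·cosφ = 1.732 × 460 × 226 × 0.822 = 148008 W
P_out = η·P_in = 0.871 × 148008 = 128915 W

129 kW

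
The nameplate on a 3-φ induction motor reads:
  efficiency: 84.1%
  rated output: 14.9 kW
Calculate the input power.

17.7 kW

P_out = 14900 W
P_in = P_out/η = 14900/0.841 = 17717 W = 17.7 kW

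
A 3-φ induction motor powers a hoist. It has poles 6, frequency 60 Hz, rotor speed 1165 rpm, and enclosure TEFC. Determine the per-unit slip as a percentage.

n_s = 120f/p = 120×60/6 = 1200 rpm
s = (n_s − n)/n_s = (1200 − 1165)/1200 = 0.0292

2.92 %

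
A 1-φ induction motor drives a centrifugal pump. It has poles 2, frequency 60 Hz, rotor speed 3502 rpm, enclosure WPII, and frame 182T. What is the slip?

2.7 %

n_s = 120f/p = 120×60/2 = 3600 rpm
s = (n_s − n)/n_s = (3600 − 3502)/3600 = 0.0272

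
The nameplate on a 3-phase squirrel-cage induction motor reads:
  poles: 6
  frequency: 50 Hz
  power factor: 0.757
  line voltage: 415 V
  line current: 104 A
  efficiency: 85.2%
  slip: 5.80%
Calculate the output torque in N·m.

489 N·m

P_in = √3·V·I·cosφ = 1.732 × 415 × 104 × 0.757 = 56588 W
P_out = η·P_in = 0.852 × 56588 = 48213 W
n_s = 120×50/6 = 1000 rpm; n = 1000×(1−0.058) = 942 rpm
ω = 2π×942/60 = 98.65 rad/s
τ = P_out/ω = 48213/98.65 = 489 N·m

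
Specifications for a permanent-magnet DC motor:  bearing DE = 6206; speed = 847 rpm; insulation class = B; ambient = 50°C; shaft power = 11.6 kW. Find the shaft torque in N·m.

131 N·m

ω = 2π × 847/60 = 88.7 rad/s
τ = P/ω = 11600/88.7 = 131 N·m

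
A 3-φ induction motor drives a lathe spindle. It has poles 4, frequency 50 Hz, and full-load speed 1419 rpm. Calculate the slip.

5.40 %

n_s = 120f/p = 120×50/4 = 1500 rpm
s = (n_s − n)/n_s = (1500 − 1419)/1500 = 0.0540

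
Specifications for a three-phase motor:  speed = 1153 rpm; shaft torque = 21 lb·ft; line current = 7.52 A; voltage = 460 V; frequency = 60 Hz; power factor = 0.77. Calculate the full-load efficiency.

τ = 21 lb·ft × 1.356 = 28.48 N·m
ω = 2π × 1153/60 = 120.7 rad/s; P_out = τω = 28.48 × 120.7 = 3438 W
P_in = √3·V_L·I_L·cosφ = 1.732 × 460 × 7.52 × 0.77 = 4613 W
η = P_out / P_in = 3438 / 4613 = 0.745 = 74.5%

74.5 %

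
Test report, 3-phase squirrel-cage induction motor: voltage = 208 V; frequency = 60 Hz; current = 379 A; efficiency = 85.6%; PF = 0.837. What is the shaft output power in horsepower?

131 HP

P_in = √3·V·I·cosφ = 1.732 × 208 × 379 × 0.837 = 114281 W
P_out = η·P_in = 0.856 × 114281 = 97825 W
= 97825/746 = 131 HP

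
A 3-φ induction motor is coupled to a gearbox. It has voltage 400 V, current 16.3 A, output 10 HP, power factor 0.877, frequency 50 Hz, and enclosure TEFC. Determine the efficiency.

P_out = 10 × 746 = 7460 W
P_in = √3·V_L·I_L·cosφ = 1.732 × 400 × 16.3 × 0.877 = 9904 W
η = P_out / P_in = 7460 / 9904 = 0.753 = 75.3%

75.3 %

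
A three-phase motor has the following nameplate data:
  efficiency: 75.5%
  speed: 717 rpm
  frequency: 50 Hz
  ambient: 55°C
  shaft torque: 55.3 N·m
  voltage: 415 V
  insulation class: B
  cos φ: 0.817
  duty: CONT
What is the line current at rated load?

ω = 2π×717/60 = 75.08 rad/s; P_out = τω = 55.3 × 75.08 = 4152 W
P_in = P_out / η = 4152 / 0.755 = 5499 W
I_L = P_in / (√3·V_L·cosφ) = 5499 / (1.732 × 415 × 0.817) = 9.36 A

9.36 A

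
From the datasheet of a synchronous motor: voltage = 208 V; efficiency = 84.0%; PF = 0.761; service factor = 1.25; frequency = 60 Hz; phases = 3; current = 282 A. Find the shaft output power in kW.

P_in = √3·V·I·cosφ = 1.732 × 208 × 282 × 0.761 = 77312 W
P_out = η·P_in = 0.84 × 77312 = 64942 W

64.9 kW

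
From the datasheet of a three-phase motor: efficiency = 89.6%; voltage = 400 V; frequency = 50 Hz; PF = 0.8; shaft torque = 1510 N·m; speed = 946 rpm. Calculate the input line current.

301 A

ω = 2π×946/60 = 99.06 rad/s; P_out = τω = 1510 × 99.06 = 149581 W
P_in = P_out / η = 149581 / 0.896 = 166943 W
I_L = P_in / (√3·V_L·cosφ) = 166943 / (1.732 × 400 × 0.8) = 301 A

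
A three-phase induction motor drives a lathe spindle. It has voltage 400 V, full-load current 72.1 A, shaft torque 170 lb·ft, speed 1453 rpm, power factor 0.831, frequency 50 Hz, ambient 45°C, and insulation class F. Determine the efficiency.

τ = 170 lb·ft × 1.356 = 230.5 N·m
ω = 2π × 1453/60 = 152.2 rad/s; P_out = τω = 230.5 × 152.2 = 35082 W
P_in = √3·V_L·I_L·cosφ = 1.732 × 400 × 72.1 × 0.831 = 41509 W
η = P_out / P_in = 35082 / 41509 = 0.845 = 84.5%

84.5 %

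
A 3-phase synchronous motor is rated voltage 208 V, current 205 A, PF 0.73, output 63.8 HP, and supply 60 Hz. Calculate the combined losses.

P_in = √3·V·I·cosφ = 1.732×208×205×0.73 = 53912 W
P_out = 63.8×746 = 47595 W
Losses = P_in − P_out = 53912 − 47595 = 6317 W

6.32 kW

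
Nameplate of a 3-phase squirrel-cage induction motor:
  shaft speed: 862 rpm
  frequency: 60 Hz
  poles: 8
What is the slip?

4.22 %

n_s = 120f/p = 120×60/8 = 900 rpm
s = (n_s − n)/n_s = (900 − 862)/900 = 0.0422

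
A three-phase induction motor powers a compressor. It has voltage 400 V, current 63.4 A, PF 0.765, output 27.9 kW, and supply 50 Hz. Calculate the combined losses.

5700 W

P_in = √3·V·I·cosφ = 1.732×400×63.4×0.765 = 33601 W
P_out = 27900 W
Losses = P_in − P_out = 33601 − 27900 = 5701 W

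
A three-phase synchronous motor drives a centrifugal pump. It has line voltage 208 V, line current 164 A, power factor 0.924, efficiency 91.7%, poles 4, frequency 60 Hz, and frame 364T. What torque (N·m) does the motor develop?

P_in = √3·V·I·cosφ = 1.732 × 208 × 164 × 0.924 = 54592 W
P_out = η·P_in = 0.917 × 54592 = 50061 W
n = n_s = 120×60/4 = 1800 rpm (synchronous)
ω = 2π×1800/60 = 188.5 rad/s
τ = P_out/ω = 50061/188.5 = 266 N·m

266 N·m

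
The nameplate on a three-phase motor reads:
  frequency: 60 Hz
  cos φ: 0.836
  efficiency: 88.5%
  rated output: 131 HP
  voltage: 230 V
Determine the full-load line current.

332 A

P_out = 131 × 746 = 97726 W
P_in = P_out / η = 97726 / 0.885 = 110425 W
I_L = P_in / (√3·V_L·cosφ) = 110425 / (1.732 × 230 × 0.836) = 332 A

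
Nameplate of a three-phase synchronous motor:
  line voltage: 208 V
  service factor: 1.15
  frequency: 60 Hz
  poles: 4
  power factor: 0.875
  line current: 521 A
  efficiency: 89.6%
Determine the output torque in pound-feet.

576 lb·ft

P_in = √3·V·I·cosφ = 1.732 × 208 × 521 × 0.875 = 164232 W
P_out = η·P_in = 0.896 × 164232 = 147152 W
n = n_s = 120×60/4 = 1800 rpm (synchronous)
ω = 2π×1800/60 = 188.5 rad/s
τ = P_out/ω = 147152/188.5 = 780.6 N·m
In lb·ft: 780.6/1.356 = 576 lb·ft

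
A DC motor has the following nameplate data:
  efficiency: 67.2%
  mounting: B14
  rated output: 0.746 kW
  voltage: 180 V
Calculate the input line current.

P_out = 0.746 kW = 746 W
P_in = P_out / η = 746 / 0.672 = 1110 W
I = P_in / V = 1110 / 180 = 6.17 A

6.17 A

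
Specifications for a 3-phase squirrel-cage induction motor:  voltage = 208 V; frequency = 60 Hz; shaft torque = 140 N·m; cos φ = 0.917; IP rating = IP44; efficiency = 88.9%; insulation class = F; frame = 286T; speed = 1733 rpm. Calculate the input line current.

ω = 2π×1733/60 = 181.5 rad/s; P_out = τω = 140 × 181.5 = 25410 W
P_in = P_out / η = 25410 / 0.889 = 28583 W
I_L = P_in / (√3·V_L·cosφ) = 28583 / (1.732 × 208 × 0.917) = 86.5 A

86.5 A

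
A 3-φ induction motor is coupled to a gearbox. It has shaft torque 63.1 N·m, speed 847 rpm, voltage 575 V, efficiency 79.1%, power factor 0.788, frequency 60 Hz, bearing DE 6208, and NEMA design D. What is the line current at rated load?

ω = 2π×847/60 = 88.7 rad/s; P_out = τω = 63.1 × 88.7 = 5597 W
P_in = P_out / η = 5597 / 0.791 = 7076 W
I_L = P_in / (√3·V_L·cosφ) = 7076 / (1.732 × 575 × 0.788) = 9.02 A

9.02 A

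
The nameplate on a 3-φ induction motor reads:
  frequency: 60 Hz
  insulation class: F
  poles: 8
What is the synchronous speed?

n_s = 120f/p = 120×60/8 = 900 rpm

900 rpm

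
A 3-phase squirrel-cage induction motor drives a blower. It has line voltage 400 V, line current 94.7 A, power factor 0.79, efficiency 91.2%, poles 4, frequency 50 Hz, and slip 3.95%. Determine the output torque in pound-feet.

P_in = √3·V·I·cosφ = 1.732 × 400 × 94.7 × 0.79 = 51830 W
P_out = η·P_in = 0.912 × 51830 = 47269 W
n_s = 120×50/4 = 1500 rpm; n = 1500×(1−0.0395) = 1441 rpm
ω = 2π×1441/60 = 150.9 rad/s
τ = P_out/ω = 47269/150.9 = 313.2 N·m
In lb·ft: 313.2/1.356 = 231 lb·ft

231 lb·ft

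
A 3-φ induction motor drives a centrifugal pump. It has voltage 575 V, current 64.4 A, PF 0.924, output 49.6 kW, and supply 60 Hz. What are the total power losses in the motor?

P_in = √3·V·I·cosφ = 1.732×575×64.4×0.924 = 59262 W
P_out = 49600 W
Losses = P_in − P_out = 59262 − 49600 = 9662 W

9.66 kW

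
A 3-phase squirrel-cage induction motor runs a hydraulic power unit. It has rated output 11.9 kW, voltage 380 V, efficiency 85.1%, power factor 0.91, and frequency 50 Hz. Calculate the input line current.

23.3 A

P_out = 11.9 kW = 11900 W
P_in = P_out / η = 11900 / 0.851 = 13984 W
I_L = P_in / (√3·V_L·cosφ) = 13984 / (1.732 × 380 × 0.91) = 23.3 A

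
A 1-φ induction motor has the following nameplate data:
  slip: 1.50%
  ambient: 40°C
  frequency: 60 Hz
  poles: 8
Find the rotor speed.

886 rpm

n_s = 120f/p = 120×60/8 = 900 rpm
n = n_s(1 − s) = 900 × (1 − 0.015) = 886 rpm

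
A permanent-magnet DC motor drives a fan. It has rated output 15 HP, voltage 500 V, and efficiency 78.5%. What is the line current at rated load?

28.5 A

P_out = 15 × 746 = 11190 W
P_in = P_out / η = 11190 / 0.785 = 14255 W
I = P_in / V = 14255 / 500 = 28.5 A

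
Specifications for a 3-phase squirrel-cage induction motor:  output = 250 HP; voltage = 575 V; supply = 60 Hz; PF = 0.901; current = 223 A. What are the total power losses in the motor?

P_in = √3·V·I·cosφ = 1.732×575×223×0.901 = 200099 W
P_out = 250×746 = 186500 W
Losses = P_in − P_out = 200099 − 186500 = 13599 W

13.6 kW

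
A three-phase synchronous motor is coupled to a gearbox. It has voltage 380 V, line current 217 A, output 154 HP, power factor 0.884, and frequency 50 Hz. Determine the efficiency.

P_out = 154 × 746 = 114884 W
P_in = √3·V_L·I_L·cosφ = 1.732 × 380 × 217 × 0.884 = 126254 W
η = P_out / P_in = 114884 / 126254 = 0.910 = 91.0%

91.0 %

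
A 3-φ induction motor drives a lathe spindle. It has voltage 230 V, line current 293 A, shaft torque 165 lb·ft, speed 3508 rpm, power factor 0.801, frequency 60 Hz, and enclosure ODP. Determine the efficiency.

87.9 %

τ = 165 lb·ft × 1.356 = 223.7 N·m
ω = 2π × 3508/60 = 367.4 rad/s; P_out = τω = 223.7 × 367.4 = 82187 W
P_in = √3·V_L·I_L·cosφ = 1.732 × 230 × 293 × 0.801 = 93492 W
η = P_out / P_in = 82187 / 93492 = 0.879 = 87.9%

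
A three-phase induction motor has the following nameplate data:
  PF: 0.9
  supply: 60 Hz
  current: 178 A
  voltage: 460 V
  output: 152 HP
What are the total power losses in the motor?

14.2 kW

P_in = √3·V·I·cosφ = 1.732×460×178×0.9 = 127635 W
P_out = 152×746 = 113392 W
Losses = P_in − P_out = 127635 − 113392 = 14243 W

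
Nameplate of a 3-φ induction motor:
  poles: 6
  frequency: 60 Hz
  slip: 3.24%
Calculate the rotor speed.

1161 rpm

n_s = 120f/p = 120×60/6 = 1200 rpm
n = n_s(1 − s) = 1200 × (1 − 0.0324) = 1161 rpm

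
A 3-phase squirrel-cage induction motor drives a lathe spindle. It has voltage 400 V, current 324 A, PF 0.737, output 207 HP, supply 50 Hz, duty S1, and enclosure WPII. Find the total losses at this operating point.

11 kW

P_in = √3·V·I·cosφ = 1.732×400×324×0.737 = 165432 W
P_out = 207×746 = 154422 W
Losses = P_in − P_out = 165432 − 154422 = 11010 W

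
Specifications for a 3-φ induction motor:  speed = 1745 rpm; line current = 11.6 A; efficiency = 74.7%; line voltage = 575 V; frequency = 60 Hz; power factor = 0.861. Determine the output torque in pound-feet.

30 lb·ft

P_in = √3·V·I·cosφ = 1.732 × 575 × 11.6 × 0.861 = 9947 W
P_out = η·P_in = 0.747 × 9947 = 7430 W
n = 1745 rpm
ω = 2π×1745/60 = 182.7 rad/s
τ = P_out/ω = 7430/182.7 = 40.67 N·m
In lb·ft: 40.67/1.356 = 30 lb·ft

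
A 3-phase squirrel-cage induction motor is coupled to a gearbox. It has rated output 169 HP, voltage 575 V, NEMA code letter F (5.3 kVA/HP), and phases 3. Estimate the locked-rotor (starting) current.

S_LR = 5.3 × 169 = 895.7 kVA
I_LR = S_LR/(√3·V_L) = 895700/(1.732×575) = 899 A

899 A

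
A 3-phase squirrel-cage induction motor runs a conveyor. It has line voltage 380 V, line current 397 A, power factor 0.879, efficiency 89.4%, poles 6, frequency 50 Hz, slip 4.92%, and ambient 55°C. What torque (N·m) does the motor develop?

P_in = √3·V·I·cosφ = 1.732 × 380 × 397 × 0.879 = 229673 W
P_out = η·P_in = 0.894 × 229673 = 205328 W
n_s = 120×50/6 = 1000 rpm; n = 1000×(1−0.0492) = 951 rpm
ω = 2π×951/60 = 99.59 rad/s
τ = P_out/ω = 205328/99.59 = 2060 N·m

2060 N·m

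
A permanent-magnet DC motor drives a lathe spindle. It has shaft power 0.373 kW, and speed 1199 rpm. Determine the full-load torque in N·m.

2.97 N·m

ω = 2π × 1199/60 = 125.6 rad/s
τ = P/ω = 373/125.6 = 2.97 N·m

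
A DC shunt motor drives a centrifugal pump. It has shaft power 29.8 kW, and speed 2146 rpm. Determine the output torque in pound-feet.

97.8 lb·ft

ω = 2π × 2146/60 = 224.7 rad/s
τ = P/ω = 29800/224.7 = 132.6 N·m
In lb·ft: 132.6/1.356 = 97.8 lb·ft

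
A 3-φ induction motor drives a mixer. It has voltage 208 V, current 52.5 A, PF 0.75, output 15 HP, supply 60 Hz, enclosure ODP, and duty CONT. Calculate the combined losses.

P_in = √3·V·I·cosφ = 1.732×208×52.5×0.75 = 14185 W
P_out = 15×746 = 11190 W
Losses = P_in − P_out = 14185 − 11190 = 2995 W

3000 W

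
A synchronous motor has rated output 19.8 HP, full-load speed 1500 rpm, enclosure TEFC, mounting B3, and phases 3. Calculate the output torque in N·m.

P_out = 19.8 × 746 = 14771 W
ω = 2π × 1500/60 = 157.1 rad/s
τ = P_out/ω = 14771/157.1 = 94 N·m

94 N·m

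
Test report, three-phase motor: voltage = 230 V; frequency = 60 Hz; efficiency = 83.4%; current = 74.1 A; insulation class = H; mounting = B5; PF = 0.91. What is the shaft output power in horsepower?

P_in = √3·V·I·cosφ = 1.732 × 230 × 74.1 × 0.91 = 26862 W
P_out = η·P_in = 0.834 × 26862 = 22403 W
= 22403/746 = 30 HP

30 HP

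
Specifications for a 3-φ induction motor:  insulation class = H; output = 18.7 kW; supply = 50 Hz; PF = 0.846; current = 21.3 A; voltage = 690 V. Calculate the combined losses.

P_in = √3·V·I·cosφ = 1.732×690×21.3×0.846 = 21535 W
P_out = 18700 W
Losses = P_in − P_out = 21535 − 18700 = 2835 W

2.84 kW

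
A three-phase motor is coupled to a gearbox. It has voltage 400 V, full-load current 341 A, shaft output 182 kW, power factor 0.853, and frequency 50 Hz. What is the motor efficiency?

90.3 %

P_out = 182 kW = 182000 W
P_in = √3·V_L·I_L·cosφ = 1.732 × 400 × 341 × 0.853 = 201517 W
η = P_out / P_in = 182000 / 201517 = 0.903 = 90.3%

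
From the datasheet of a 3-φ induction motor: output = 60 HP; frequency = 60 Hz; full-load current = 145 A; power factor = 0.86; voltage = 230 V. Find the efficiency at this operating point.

90.1 %

P_out = 60 × 746 = 44760 W
P_in = √3·V_L·I_L·cosφ = 1.732 × 230 × 145 × 0.86 = 49675 W
η = P_out / P_in = 44760 / 49675 = 0.901 = 90.1%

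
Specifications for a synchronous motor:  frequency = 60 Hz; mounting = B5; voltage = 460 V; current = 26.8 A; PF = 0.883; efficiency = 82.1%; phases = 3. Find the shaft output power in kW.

15.5 kW

P_in = √3·V·I·cosφ = 1.732 × 460 × 26.8 × 0.883 = 18854 W
P_out = η·P_in = 0.821 × 18854 = 15479 W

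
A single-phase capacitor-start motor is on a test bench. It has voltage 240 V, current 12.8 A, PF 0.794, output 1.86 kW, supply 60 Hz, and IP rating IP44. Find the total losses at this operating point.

P_in = V·I·cosφ = 240×12.8×0.794 = 2439 W
P_out = 1860 W
Losses = P_in − P_out = 2439 − 1860 = 579 W

579 W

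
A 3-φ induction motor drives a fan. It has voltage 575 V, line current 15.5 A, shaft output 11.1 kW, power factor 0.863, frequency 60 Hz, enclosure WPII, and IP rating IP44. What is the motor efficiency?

83.3 %

P_out = 11.1 kW = 11100 W
P_in = √3·V_L·I_L·cosφ = 1.732 × 575 × 15.5 × 0.863 = 13322 W
η = P_out / P_in = 11100 / 13322 = 0.833 = 83.3%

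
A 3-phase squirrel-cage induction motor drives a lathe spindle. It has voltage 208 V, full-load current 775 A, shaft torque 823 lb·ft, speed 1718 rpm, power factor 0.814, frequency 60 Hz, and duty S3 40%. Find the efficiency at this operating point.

τ = 823 lb·ft × 1.356 = 1116 N·m
ω = 2π × 1718/60 = 179.9 rad/s; P_out = τω = 1116 × 179.9 = 200768 W
P_in = √3·V_L·I_L·cosφ = 1.732 × 208 × 775 × 0.814 = 227267 W
η = P_out / P_in = 200768 / 227267 = 0.883 = 88.3%

88.3 %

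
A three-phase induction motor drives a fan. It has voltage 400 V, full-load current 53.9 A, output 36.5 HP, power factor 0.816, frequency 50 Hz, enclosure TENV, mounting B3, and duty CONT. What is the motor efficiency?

P_out = 36.5 × 746 = 27229 W
P_in = √3·V_L·I_L·cosφ = 1.732 × 400 × 53.9 × 0.816 = 30471 W
η = P_out / P_in = 27229 / 30471 = 0.894 = 89.4%

89.4 %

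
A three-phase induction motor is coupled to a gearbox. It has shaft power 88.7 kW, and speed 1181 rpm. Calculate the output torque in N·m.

717 N·m

ω = 2π × 1181/60 = 123.7 rad/s
τ = P/ω = 88700/123.7 = 717 N·m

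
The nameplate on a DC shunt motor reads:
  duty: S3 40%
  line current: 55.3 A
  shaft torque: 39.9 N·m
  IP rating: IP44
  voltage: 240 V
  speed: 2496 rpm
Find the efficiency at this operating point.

78.6 %

ω = 2π × 2496/60 = 261.4 rad/s; P_out = τω = 39.9 × 261.4 = 10430 W
P_in = V·I = 240 × 55.3 = 13272 W
η = P_out / P_in = 10430 / 13272 = 0.786 = 78.6%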